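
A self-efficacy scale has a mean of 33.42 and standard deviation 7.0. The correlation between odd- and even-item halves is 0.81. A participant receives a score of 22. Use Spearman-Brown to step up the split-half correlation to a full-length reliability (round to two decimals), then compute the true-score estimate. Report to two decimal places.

23.14

Spearman-Brown: ρ = 2r/(1 + r) = 2(0.81)/(1 + 0.81) = 1.620/1.81 = 0.8950 → 0.90
T̂ = 0.90(22) + 0.10(33.42) = 19.80 + 3.3420 = 23.142 → 23.14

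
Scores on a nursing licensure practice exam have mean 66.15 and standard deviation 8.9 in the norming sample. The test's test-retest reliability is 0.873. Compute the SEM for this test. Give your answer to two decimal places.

SEM = SD · √(1 − ρ) = 8.9 × √0.127 = 8.9 × 0.3564 = 3.172

3.17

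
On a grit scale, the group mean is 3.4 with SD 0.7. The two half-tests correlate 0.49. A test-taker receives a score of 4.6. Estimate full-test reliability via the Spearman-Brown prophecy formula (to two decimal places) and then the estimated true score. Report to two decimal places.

Spearman-Brown: ρ = 2r/(1 + r) = 2(0.49)/(1 + 0.49) = 0.980/1.49 = 0.6577 → 0.66
T̂ = ρX + (1 − ρ)μ
  = 0.66 × 4.6 + 0.34 × 3.4
  = 3.036 + 1.156
  = 4.192
  ≈ 4.19

4.19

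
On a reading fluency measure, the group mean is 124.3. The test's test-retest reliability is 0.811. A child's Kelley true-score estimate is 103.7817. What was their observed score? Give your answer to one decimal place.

99.0

T̂ = ρX + (1 − ρ)μ  ⇒  X = (T̂ − (1 − ρ)μ) / ρ
X = (103.7817 − 0.189 × 124.3) / 0.811 = (103.7817 − 23.4927) / 0.811 = 80.2890 / 0.811 = 99.000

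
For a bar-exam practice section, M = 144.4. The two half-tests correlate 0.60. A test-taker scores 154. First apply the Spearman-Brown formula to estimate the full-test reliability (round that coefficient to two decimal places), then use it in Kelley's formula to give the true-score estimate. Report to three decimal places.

151.600

Spearman-Brown: ρ = 2r/(1 + r) = 2(0.60)/(1 + 0.60) = 1.200/1.60 = 0.7500 → 0.75
T̂ = ρX + (1 − ρ)μ
  = 0.75 × 154 + 0.25 × 144.4
  = 115.50 + 36.100
  = 151.6000
  ≈ 151.600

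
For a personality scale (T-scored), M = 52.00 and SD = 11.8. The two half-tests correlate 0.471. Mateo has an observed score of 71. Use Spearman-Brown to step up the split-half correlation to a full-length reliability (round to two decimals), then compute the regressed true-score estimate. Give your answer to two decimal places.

Spearman-Brown: ρ = 2r/(1 + r) = 2(0.471)/(1 + 0.471) = 0.9420/1.471 = 0.6404 → 0.64
T̂ = ρX + (1 − ρ)μ
  = 0.64 × 71 + 0.36 × 52.00
  = 45.44 + 18.7200
  = 64.160
  ≈ 64.16

64.16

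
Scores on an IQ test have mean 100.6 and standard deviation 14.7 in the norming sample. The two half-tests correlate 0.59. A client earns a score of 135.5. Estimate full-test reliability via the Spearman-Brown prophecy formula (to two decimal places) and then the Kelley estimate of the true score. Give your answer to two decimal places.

Spearman-Brown: ρ = 2r/(1 + r) = 2(0.59)/(1 + 0.59) = 1.180/1.59 = 0.7421 → 0.74
Weight the observed score by reliability and the mean by (1 − reliability): T̂ = 0.74·135.5 + 0.26·100.6 = 100.270 + 26.156 = 126.426.

126.43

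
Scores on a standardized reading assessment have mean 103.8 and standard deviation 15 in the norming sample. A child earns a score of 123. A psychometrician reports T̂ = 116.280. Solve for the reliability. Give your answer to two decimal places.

T̂ = ρX + (1 − ρ)μ  ⇒  T̂ − μ = ρ(X − μ)
ρ = (T̂ − μ)/(X − μ) = (116.280 − 103.8) / (123 − 103.8) = 12.480 / 19.2 = 0.6500

0.65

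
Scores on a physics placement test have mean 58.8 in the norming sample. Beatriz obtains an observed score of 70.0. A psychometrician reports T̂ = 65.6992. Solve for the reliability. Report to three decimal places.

0.616

T̂ = ρX + (1 − ρ)μ  ⇒  T̂ − μ = ρ(X − μ)
ρ = (T̂ − μ)/(X − μ) = (65.6992 − 58.8) / (70.0 − 58.8) = 6.8992 / 11.2 = 0.61600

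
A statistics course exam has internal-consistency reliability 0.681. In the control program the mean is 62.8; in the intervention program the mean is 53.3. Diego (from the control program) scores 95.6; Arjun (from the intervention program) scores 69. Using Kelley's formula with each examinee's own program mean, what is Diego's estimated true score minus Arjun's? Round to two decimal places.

T̂_Diego = 0.681(95.6) + 0.319(62.8) = 85.1368
T̂_Arjun = 0.681(69) + 0.319(53.3) = 63.9917
Difference = 85.1368 − 63.9917 = 21.1451

21.15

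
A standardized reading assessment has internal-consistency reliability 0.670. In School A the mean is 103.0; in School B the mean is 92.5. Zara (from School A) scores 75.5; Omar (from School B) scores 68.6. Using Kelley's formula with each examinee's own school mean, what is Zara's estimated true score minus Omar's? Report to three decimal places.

8.088

T̂_Zara = 0.670(75.5) + 0.330(103.0) = 84.57500
T̂_Omar = 0.670(68.6) + 0.330(92.5) = 76.48700
Difference = 84.57500 − 76.48700 = 8.08800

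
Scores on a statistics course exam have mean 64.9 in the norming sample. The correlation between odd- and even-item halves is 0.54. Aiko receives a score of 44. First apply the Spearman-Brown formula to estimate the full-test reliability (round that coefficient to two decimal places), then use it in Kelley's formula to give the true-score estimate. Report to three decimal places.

Spearman-Brown: ρ = 2r/(1 + r) = 2(0.54)/(1 + 0.54) = 1.080/1.54 = 0.7013 → 0.70
T̂ = ρX + (1 − ρ)μ
  = 0.70 × 44 + 0.30 × 64.9
  = 30.80 + 19.470
  = 50.2700
  ≈ 50.270

50.270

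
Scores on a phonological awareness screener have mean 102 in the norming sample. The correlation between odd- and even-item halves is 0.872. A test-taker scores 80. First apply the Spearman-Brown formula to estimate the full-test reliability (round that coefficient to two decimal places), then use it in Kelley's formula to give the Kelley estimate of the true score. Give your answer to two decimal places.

Spearman-Brown: ρ = 2r/(1 + r) = 2(0.872)/(1 + 0.872) = 1.7440/1.872 = 0.9316 → 0.93
Regress the observed score toward the mean by the unreliability: T̂ = 0.93·80 + 0.07·102 = 74.40 + 7.14 = 81.540.

81.54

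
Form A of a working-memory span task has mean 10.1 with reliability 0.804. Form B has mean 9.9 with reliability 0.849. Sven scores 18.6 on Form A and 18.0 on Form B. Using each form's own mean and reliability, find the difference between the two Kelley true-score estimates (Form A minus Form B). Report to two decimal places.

0.16

T̂_A = 0.804(18.6) + 0.196(10.1) = 16.9340
T̂_B = 0.849(18.0) + 0.151(9.9) = 16.7769
T̂_A − T̂_B = 0.1571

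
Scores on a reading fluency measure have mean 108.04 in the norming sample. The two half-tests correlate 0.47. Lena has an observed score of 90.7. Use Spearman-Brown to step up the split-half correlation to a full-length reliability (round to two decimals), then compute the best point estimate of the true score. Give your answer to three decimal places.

96.942

Spearman-Brown: ρ = 2r/(1 + r) = 2(0.47)/(1 + 0.47) = 0.940/1.47 = 0.6395 → 0.64
Kelley's formula gives T̂ = 0.64·90.7 + 0.36·108.04 = 58.048 + 38.8944 = 96.9424.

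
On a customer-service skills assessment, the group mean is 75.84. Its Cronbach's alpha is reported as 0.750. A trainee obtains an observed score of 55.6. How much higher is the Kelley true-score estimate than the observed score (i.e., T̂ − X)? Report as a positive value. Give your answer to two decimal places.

Regress the observed score toward the mean by the unreliability: T̂ = 0.750·55.6 + 0.250·75.84 = 41.7000 + 18.96000 = 60.6600.
T̂ − X = 60.660 − 55.6 = 5.060 → 5.06

5.06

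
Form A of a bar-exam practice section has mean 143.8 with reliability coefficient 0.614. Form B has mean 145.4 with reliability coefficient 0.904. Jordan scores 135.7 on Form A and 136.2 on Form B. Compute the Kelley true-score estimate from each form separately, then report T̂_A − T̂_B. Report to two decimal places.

T̂_A = 0.614(135.7) + 0.386(143.8) = 138.8266
T̂_B = 0.904(136.2) + 0.096(145.4) = 137.0832
T̂_A − T̂_B = 1.7434

1.74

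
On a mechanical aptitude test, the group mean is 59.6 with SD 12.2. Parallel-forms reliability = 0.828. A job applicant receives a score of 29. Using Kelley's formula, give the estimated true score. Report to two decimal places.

34.26

T̂ = 0.828(29) + 0.172(59.6) = 24.012 + 10.2512 = 34.263 → 34.26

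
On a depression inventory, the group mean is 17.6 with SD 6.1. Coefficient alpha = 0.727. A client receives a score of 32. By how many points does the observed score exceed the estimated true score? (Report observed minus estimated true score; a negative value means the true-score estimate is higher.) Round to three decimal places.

T̂ = ρX + (1 − ρ)μ
  = 0.727 × 32 + 0.273 × 17.6
  = 23.264 + 4.8048
  = 28.06880
  ≈ 28.0688
X − T̂ = 32 − 28.0688 = 3.9312 → 3.931

3.931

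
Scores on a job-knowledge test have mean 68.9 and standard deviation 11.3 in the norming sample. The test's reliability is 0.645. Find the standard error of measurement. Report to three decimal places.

6.733

SEM = SD · √(1 − ρ) = 11.3 × √0.355 = 11.3 × 0.5958 = 6.7328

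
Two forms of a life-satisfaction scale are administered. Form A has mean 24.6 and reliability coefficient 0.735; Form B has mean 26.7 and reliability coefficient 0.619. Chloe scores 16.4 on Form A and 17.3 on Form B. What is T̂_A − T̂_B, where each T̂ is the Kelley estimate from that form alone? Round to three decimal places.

-2.308

T̂_A = 0.735(16.4) + 0.265(24.6) = 18.57300
T̂_B = 0.619(17.3) + 0.381(26.7) = 20.88140
T̂_A − T̂_B = -2.30840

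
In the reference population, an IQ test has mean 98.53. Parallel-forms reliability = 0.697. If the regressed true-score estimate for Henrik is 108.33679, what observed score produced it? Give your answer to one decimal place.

T̂ = ρX + (1 − ρ)μ  ⇒  X = (T̂ − (1 − ρ)μ) / ρ
X = (108.33679 − 0.303 × 98.53) / 0.697 = (108.33679 − 29.85459) / 0.697 = 78.48220 / 0.697 = 112.600

112.6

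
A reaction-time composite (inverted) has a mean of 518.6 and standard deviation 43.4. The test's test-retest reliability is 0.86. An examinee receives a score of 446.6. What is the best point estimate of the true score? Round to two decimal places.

T̂ = 0.86(446.6) + 0.14(518.6) = 384.076 + 72.604 = 456.680 → 456.68

456.68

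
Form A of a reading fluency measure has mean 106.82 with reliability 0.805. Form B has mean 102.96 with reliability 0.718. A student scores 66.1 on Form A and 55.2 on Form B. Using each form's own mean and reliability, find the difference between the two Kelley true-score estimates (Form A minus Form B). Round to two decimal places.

5.37

T̂_A = 0.805(66.1) + 0.195(106.82) = 74.0404
T̂_B = 0.718(55.2) + 0.282(102.96) = 68.6683
T̂_A − T̂_B = 5.3721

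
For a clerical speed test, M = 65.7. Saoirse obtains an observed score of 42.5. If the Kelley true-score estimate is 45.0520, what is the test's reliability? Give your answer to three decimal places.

T̂ = ρX + (1 − ρ)μ  ⇒  T̂ − μ = ρ(X − μ)
ρ = (T̂ − μ)/(X − μ) = (45.0520 − 65.7) / (42.5 − 65.7) = -20.6480 / -23.2 = 0.89000

0.890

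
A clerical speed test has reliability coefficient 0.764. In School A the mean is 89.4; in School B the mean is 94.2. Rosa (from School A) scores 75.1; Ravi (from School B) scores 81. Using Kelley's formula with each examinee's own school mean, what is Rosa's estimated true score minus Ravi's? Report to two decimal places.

-5.64

T̂_Rosa = 0.764(75.1) + 0.236(89.4) = 78.4748
T̂_Ravi = 0.764(81) + 0.236(94.2) = 84.1152
Difference = 78.4748 − 84.1152 = -5.6404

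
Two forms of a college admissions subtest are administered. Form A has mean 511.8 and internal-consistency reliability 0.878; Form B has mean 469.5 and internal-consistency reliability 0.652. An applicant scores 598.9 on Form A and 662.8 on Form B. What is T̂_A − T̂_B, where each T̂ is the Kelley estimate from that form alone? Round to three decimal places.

T̂_A = 0.878(598.9) + 0.122(511.8) = 588.27380
T̂_B = 0.652(662.8) + 0.348(469.5) = 595.53160
T̂_A − T̂_B = -7.25780

-7.258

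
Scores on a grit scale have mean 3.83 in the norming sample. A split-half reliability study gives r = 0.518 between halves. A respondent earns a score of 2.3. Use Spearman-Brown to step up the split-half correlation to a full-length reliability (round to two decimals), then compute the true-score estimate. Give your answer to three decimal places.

Spearman-Brown: ρ = 2r/(1 + r) = 2(0.518)/(1 + 0.518) = 1.0360/1.518 = 0.6825 → 0.68
Regress the observed score toward the mean by the unreliability: T̂ = 0.68·2.3 + 0.32·3.83 = 1.564 + 1.2256 = 2.7896.

2.790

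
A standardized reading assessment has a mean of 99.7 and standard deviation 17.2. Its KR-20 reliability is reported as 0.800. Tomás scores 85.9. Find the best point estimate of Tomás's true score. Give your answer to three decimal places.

88.660

T̂ = ρX + (1 − ρ)μ
  = 0.800 × 85.9 + 0.200 × 99.7
  = 68.7200 + 19.9400
  = 88.6600
  ≈ 88.660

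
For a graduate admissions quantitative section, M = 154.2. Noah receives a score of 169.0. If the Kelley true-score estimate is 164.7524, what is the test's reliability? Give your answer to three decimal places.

T̂ = ρX + (1 − ρ)μ  ⇒  T̂ − μ = ρ(X − μ)
ρ = (T̂ − μ)/(X − μ) = (164.7524 − 154.2) / (169.0 − 154.2) = 10.5524 / 14.8 = 0.71300

0.713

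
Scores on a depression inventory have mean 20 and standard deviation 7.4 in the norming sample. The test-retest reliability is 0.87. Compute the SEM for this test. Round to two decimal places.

2.67

SEM = SD · √(1 − ρ) = 7.4 × √0.13 = 7.4 × 0.3606 = 2.668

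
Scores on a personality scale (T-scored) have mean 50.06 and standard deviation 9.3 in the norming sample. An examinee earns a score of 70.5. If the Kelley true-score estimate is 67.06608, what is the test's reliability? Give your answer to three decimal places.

T̂ = ρX + (1 − ρ)μ  ⇒  T̂ − μ = ρ(X − μ)
ρ = (T̂ − μ)/(X − μ) = (67.06608 − 50.06) / (70.5 − 50.06) = 17.00608 / 20.44 = 0.83200

0.832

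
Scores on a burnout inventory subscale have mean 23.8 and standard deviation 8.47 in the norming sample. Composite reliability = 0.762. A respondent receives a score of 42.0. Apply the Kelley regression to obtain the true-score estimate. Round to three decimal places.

T̂ = 0.762(42.0) + 0.238(23.8) = 32.0040 + 5.6644 = 37.6684 → 37.668

37.668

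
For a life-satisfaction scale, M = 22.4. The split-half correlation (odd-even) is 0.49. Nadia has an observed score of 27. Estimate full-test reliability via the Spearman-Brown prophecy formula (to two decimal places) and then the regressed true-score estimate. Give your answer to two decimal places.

25.44

Spearman-Brown: ρ = 2r/(1 + r) = 2(0.49)/(1 + 0.49) = 0.980/1.49 = 0.6577 → 0.66
T̂ = 0.66(27) + 0.34(22.4) = 17.82 + 7.616 = 25.436 → 25.44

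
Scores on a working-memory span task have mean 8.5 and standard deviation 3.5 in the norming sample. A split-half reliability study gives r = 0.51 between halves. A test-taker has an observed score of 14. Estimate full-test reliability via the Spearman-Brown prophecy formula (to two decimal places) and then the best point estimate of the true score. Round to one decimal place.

12.2

Spearman-Brown: ρ = 2r/(1 + r) = 2(0.51)/(1 + 0.51) = 1.020/1.51 = 0.6755 → 0.68
Regress the observed score toward the mean by the unreliability: T̂ = 0.68·14 + 0.32·8.5 = 9.52 + 2.720 = 12.24.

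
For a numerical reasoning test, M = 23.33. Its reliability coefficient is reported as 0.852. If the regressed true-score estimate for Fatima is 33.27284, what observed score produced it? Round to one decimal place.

35.0

T̂ = ρX + (1 − ρ)μ  ⇒  X = (T̂ − (1 − ρ)μ) / ρ
X = (33.27284 − 0.148 × 23.33) / 0.852 = (33.27284 − 3.45284) / 0.852 = 29.82000 / 0.852 = 35.000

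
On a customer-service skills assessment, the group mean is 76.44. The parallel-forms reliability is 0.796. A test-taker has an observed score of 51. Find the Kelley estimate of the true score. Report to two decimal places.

T̂ = ρX + (1 − ρ)μ
  = 0.796 × 51 + 0.204 × 76.44
  = 40.596 + 15.59376
  = 56.190
  ≈ 56.19

56.19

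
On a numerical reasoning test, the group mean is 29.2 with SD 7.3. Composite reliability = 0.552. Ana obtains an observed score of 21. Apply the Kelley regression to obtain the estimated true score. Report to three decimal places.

24.674

Kelley's formula gives T̂ = 0.552·21 + 0.448·29.2 = 11.592 + 13.0816 = 24.6736.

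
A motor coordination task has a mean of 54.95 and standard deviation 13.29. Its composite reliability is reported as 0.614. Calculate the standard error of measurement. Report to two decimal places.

SEM = SD · √(1 − ρ) = 13.29 × √0.386 = 13.29 × 0.6213 = 8.257

8.26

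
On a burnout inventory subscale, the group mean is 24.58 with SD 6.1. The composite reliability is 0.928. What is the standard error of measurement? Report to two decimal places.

SEM = SD · √(1 − ρ) = 6.1 × √0.072 = 6.1 × 0.2683 = 1.637

1.64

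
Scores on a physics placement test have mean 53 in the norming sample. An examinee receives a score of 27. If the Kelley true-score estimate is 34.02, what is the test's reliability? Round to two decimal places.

0.73

T̂ = ρX + (1 − ρ)μ  ⇒  T̂ − μ = ρ(X − μ)
ρ = (T̂ − μ)/(X − μ) = (34.02 − 53) / (27 − 53) = -18.98 / -26.0 = 0.7300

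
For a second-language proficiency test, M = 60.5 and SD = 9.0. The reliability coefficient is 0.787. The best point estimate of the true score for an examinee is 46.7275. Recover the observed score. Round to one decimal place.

43.0

T̂ = ρX + (1 − ρ)μ  ⇒  X = (T̂ − (1 − ρ)μ) / ρ
X = (46.7275 − 0.213 × 60.5) / 0.787 = (46.7275 − 12.8865) / 0.787 = 33.8410 / 0.787 = 43.000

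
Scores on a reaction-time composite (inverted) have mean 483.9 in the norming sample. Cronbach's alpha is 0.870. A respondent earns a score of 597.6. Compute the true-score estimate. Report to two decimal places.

T̂ = ρX + (1 − ρ)μ
  = 0.870 × 597.6 + 0.130 × 483.9
  = 519.9120 + 62.9070
  = 582.819
  ≈ 582.82

582.82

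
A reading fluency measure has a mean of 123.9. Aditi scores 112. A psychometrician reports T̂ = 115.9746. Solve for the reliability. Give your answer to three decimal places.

T̂ = ρX + (1 − ρ)μ  ⇒  T̂ − μ = ρ(X − μ)
ρ = (T̂ − μ)/(X − μ) = (115.9746 − 123.9) / (112 − 123.9) = -7.9254 / -11.9 = 0.66600

0.666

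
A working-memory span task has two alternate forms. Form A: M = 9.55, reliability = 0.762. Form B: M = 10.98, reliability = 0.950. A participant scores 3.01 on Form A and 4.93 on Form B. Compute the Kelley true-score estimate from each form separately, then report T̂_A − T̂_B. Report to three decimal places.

-0.666

T̂_A = 0.762(3.01) + 0.238(9.55) = 4.56652
T̂_B = 0.950(4.93) + 0.050(10.98) = 5.23250
T̂_A − T̂_B = -0.66598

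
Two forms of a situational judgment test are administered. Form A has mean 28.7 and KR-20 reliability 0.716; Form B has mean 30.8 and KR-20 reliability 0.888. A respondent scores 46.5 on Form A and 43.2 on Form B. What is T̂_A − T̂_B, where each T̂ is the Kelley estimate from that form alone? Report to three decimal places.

T̂_A = 0.716(46.5) + 0.284(28.7) = 41.44480
T̂_B = 0.888(43.2) + 0.112(30.8) = 41.81120
T̂_A − T̂_B = -0.36640

-0.366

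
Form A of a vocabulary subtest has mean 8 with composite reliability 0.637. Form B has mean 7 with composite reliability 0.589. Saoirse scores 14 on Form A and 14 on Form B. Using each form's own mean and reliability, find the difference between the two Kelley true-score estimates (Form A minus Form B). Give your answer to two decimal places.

T̂_A = 0.637(14) + 0.363(8) = 11.8220
T̂_B = 0.589(14) + 0.411(7) = 11.1230
T̂_A − T̂_B = 0.6990

0.70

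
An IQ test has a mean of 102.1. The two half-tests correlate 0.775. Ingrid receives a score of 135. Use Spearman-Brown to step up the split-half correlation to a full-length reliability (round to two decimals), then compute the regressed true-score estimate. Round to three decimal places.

Spearman-Brown: ρ = 2r/(1 + r) = 2(0.775)/(1 + 0.775) = 1.5500/1.775 = 0.8732 → 0.87
T̂ = ρX + (1 − ρ)μ
  = 0.87 × 135 + 0.13 × 102.1
  = 117.45 + 13.273
  = 130.7230
  ≈ 130.723

130.723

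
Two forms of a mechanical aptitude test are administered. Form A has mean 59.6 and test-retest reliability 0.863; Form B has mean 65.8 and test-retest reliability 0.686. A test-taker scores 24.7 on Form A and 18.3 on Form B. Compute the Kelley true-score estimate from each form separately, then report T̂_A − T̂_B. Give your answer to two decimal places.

T̂_A = 0.863(24.7) + 0.137(59.6) = 29.4813
T̂_B = 0.686(18.3) + 0.314(65.8) = 33.2150
T̂_A − T̂_B = -3.7337

-3.73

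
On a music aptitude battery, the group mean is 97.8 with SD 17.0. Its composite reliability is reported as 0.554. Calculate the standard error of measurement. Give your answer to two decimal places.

11.35

SEM = SD · √(1 − ρ) = 17.0 × √0.446 = 17.0 × 0.6678 = 11.353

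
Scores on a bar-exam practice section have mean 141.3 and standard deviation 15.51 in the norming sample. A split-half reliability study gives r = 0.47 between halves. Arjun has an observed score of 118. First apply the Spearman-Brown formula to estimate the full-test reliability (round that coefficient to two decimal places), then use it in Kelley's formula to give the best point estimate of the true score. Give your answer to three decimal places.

Spearman-Brown: ρ = 2r/(1 + r) = 2(0.47)/(1 + 0.47) = 0.940/1.47 = 0.6395 → 0.64
T̂ = 0.64(118) + 0.36(141.3) = 75.52 + 50.868 = 126.3880 → 126.388

126.388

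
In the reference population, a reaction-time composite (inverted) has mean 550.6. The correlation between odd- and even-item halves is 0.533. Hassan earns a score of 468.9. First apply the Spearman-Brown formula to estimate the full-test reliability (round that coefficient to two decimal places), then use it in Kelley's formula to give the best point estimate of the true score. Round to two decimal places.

493.41

Spearman-Brown: ρ = 2r/(1 + r) = 2(0.533)/(1 + 0.533) = 1.0660/1.533 = 0.6954 → 0.70
Weight the observed score by reliability and the mean by (1 − reliability): T̂ = 0.70·468.9 + 0.30·550.6 = 328.230 + 165.180 = 493.410.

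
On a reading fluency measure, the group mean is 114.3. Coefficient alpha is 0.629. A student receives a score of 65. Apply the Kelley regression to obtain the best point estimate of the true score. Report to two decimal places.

T̂ = ρX + (1 − ρ)μ
  = 0.629 × 65 + 0.371 × 114.3
  = 40.885 + 42.4053
  = 83.290
  ≈ 83.29

83.29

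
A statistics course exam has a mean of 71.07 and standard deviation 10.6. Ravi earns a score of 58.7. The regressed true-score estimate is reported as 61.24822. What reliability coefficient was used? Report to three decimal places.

0.794

T̂ = ρX + (1 − ρ)μ  ⇒  T̂ − μ = ρ(X − μ)
ρ = (T̂ − μ)/(X − μ) = (61.24822 − 71.07) / (58.7 − 71.07) = -9.82178 / -12.37 = 0.79400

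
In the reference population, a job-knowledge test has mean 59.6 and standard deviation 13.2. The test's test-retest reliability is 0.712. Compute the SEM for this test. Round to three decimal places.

SEM = SD · √(1 − ρ) = 13.2 × √0.288 = 13.2 × 0.5367 = 7.0839

7.084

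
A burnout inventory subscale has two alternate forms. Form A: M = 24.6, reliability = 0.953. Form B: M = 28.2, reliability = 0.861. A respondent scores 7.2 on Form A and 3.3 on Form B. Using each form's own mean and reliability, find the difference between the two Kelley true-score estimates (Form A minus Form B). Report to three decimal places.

1.257

T̂_A = 0.953(7.2) + 0.047(24.6) = 8.01780
T̂_B = 0.861(3.3) + 0.139(28.2) = 6.76110
T̂_A − T̂_B = 1.25670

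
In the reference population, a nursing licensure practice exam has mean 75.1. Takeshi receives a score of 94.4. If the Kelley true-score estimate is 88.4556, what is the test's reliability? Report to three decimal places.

0.692

T̂ = ρX + (1 − ρ)μ  ⇒  T̂ − μ = ρ(X − μ)
ρ = (T̂ − μ)/(X − μ) = (88.4556 − 75.1) / (94.4 − 75.1) = 13.3556 / 19.3 = 0.69200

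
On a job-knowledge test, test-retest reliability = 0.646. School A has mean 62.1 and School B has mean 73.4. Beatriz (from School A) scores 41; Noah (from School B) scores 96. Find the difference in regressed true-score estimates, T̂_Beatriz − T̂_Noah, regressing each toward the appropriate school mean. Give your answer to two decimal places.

-39.53

T̂_Beatriz = 0.646(41) + 0.354(62.1) = 48.4694
T̂_Noah = 0.646(96) + 0.354(73.4) = 87.9996
Difference = 48.4694 − 87.9996 = -39.5302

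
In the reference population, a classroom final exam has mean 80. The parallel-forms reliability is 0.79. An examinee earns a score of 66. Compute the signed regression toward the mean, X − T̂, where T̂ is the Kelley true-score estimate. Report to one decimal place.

-2.9

T̂ = ρX + (1 − ρ)μ
  = 0.79 × 66 + 0.21 × 80
  = 52.14 + 16.80
  = 68.940
  ≈ 68.94
X − T̂ = 66 − 68.94 = -2.94 → -2.9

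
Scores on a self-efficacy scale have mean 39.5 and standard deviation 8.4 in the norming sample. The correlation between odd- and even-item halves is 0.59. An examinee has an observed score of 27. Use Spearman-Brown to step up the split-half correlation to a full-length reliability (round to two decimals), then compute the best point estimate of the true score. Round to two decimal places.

Spearman-Brown: ρ = 2r/(1 + r) = 2(0.59)/(1 + 0.59) = 1.180/1.59 = 0.7421 → 0.74
T̂ = ρX + (1 − ρ)μ
  = 0.74 × 27 + 0.26 × 39.5
  = 19.98 + 10.270
  = 30.250
  ≈ 30.25

30.25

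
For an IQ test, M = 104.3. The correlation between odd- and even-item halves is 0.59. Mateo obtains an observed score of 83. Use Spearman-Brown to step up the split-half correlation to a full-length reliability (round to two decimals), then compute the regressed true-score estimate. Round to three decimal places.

88.538

Spearman-Brown: ρ = 2r/(1 + r) = 2(0.59)/(1 + 0.59) = 1.180/1.59 = 0.7421 → 0.74
Kelley's formula gives T̂ = 0.74·83 + 0.26·104.3 = 61.42 + 27.118 = 88.5380.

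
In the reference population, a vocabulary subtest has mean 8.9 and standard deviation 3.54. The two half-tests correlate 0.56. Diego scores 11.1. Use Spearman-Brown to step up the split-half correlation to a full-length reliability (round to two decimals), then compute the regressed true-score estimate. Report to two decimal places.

10.48

Spearman-Brown: ρ = 2r/(1 + r) = 2(0.56)/(1 + 0.56) = 1.120/1.56 = 0.7179 → 0.72
T̂ = 0.72(11.1) + 0.28(8.9) = 7.992 + 2.492 = 10.484 → 10.48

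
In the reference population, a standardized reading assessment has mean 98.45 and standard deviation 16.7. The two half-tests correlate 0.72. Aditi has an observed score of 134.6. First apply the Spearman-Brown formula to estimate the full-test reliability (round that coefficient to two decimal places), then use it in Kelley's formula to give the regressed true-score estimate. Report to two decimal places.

128.82

Spearman-Brown: ρ = 2r/(1 + r) = 2(0.72)/(1 + 0.72) = 1.440/1.72 = 0.8372 → 0.84
T̂ = ρX + (1 − ρ)μ
  = 0.84 × 134.6 + 0.16 × 98.45
  = 113.064 + 15.7520
  = 128.816
  ≈ 128.82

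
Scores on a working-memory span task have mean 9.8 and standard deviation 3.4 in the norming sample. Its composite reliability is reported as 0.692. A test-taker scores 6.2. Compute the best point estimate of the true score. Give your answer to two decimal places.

T̂ = 0.692(6.2) + 0.308(9.8) = 4.2904 + 3.0184 = 7.309 → 7.31

7.31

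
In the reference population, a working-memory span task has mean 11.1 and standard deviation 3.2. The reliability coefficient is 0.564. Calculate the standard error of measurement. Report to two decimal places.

2.11

SEM = SD · √(1 − ρ) = 3.2 × √0.436 = 3.2 × 0.6603 = 2.113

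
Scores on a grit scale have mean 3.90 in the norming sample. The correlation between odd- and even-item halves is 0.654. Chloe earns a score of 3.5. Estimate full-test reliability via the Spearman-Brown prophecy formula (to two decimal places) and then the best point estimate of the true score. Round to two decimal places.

Spearman-Brown: ρ = 2r/(1 + r) = 2(0.654)/(1 + 0.654) = 1.3080/1.654 = 0.7908 → 0.79
Weight the observed score by reliability and the mean by (1 − reliability): T̂ = 0.79·3.5 + 0.21·3.90 = 2.765 + 0.8190 = 3.584.

3.58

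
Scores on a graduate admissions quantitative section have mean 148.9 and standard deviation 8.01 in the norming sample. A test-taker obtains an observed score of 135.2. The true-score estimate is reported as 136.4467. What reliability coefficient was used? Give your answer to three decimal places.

T̂ = ρX + (1 − ρ)μ  ⇒  T̂ − μ = ρ(X − μ)
ρ = (T̂ − μ)/(X − μ) = (136.4467 − 148.9) / (135.2 − 148.9) = -12.4533 / -13.7 = 0.90900

0.909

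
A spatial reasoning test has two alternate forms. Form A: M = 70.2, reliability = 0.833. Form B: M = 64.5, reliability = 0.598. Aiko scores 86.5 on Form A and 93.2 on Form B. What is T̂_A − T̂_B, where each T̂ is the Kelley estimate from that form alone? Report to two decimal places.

T̂_A = 0.833(86.5) + 0.167(70.2) = 83.7779
T̂_B = 0.598(93.2) + 0.402(64.5) = 81.6626
T̂_A − T̂_B = 2.1153

2.12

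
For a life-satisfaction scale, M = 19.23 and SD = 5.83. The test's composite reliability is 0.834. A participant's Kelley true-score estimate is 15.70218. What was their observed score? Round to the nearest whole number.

T̂ = ρX + (1 − ρ)μ  ⇒  X = (T̂ − (1 − ρ)μ) / ρ
X = (15.70218 − 0.166 × 19.23) / 0.834 = (15.70218 − 3.19218) / 0.834 = 12.51000 / 0.834 = 15.00

15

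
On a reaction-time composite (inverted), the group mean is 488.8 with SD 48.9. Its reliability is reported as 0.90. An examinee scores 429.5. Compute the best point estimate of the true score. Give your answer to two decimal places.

Regress the observed score toward the mean by the unreliability: T̂ = 0.90·429.5 + 0.10·488.8 = 386.550 + 48.880 = 435.430.

435.43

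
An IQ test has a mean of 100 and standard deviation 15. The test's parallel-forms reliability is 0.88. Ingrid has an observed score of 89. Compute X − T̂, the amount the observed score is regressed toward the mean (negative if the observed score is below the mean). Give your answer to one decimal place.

T̂ = ρX + (1 − ρ)μ
  = 0.88 × 89 + 0.12 × 100
  = 78.32 + 12.00
  = 90.320
  ≈ 90.32
X − T̂ = 89 − 90.32 = -1.32 → -1.3

-1.3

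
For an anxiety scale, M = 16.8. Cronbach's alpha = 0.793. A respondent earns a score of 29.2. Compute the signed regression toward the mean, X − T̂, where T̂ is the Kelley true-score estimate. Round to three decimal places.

2.567

T̂ = ρX + (1 − ρ)μ
  = 0.793 × 29.2 + 0.207 × 16.8
  = 23.1556 + 3.4776
  = 26.63320
  ≈ 26.6332
X − T̂ = 29.2 − 26.6332 = 2.5668 → 2.567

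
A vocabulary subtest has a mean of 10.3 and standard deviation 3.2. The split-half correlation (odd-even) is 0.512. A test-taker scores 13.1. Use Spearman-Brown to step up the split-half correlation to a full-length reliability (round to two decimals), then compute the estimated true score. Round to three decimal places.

12.204

Spearman-Brown: ρ = 2r/(1 + r) = 2(0.512)/(1 + 0.512) = 1.0240/1.512 = 0.6772 → 0.68
Weight the observed score by reliability and the mean by (1 − reliability): T̂ = 0.68·13.1 + 0.32·10.3 = 8.908 + 3.296 = 12.2040.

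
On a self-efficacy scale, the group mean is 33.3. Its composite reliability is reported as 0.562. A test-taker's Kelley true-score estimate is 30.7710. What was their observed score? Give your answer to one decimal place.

T̂ = ρX + (1 − ρ)μ  ⇒  X = (T̂ − (1 − ρ)μ) / ρ
X = (30.7710 − 0.438 × 33.3) / 0.562 = (30.7710 − 14.5854) / 0.562 = 16.1856 / 0.562 = 28.800

28.8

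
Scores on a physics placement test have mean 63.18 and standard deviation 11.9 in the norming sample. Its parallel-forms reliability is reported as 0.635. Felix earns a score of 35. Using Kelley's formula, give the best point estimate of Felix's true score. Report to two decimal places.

Kelley's formula gives T̂ = 0.635·35 + 0.365·63.18 = 22.225 + 23.06070 = 45.286.

45.29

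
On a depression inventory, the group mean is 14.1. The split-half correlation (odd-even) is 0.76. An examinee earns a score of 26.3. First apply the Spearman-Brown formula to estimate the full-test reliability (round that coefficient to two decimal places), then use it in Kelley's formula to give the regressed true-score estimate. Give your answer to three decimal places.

Spearman-Brown: ρ = 2r/(1 + r) = 2(0.76)/(1 + 0.76) = 1.520/1.76 = 0.8636 → 0.86
Regress the observed score toward the mean by the unreliability: T̂ = 0.86·26.3 + 0.14·14.1 = 22.618 + 1.974 = 24.5920.

24.592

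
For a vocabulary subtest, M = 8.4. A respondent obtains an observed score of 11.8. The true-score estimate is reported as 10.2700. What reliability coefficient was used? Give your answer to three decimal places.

T̂ = ρX + (1 − ρ)μ  ⇒  T̂ − μ = ρ(X − μ)
ρ = (T̂ − μ)/(X − μ) = (10.2700 − 8.4) / (11.8 − 8.4) = 1.8700 / 3.4 = 0.55000

0.550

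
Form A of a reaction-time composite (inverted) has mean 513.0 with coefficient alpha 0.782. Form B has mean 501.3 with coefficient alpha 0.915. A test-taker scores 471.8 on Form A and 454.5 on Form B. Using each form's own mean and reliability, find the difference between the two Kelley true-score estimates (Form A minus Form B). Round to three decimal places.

22.304

T̂_A = 0.782(471.8) + 0.218(513.0) = 480.78160
T̂_B = 0.915(454.5) + 0.085(501.3) = 458.47800
T̂_A − T̂_B = 22.30360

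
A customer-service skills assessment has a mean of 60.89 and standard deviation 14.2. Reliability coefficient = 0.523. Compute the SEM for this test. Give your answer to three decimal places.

SEM = SD · √(1 − ρ) = 14.2 × √0.477 = 14.2 × 0.6907 = 9.8073

9.807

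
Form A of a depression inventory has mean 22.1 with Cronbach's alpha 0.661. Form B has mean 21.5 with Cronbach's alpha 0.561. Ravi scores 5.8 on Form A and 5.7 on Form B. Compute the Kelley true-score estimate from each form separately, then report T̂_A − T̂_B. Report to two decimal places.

-1.31

T̂_A = 0.661(5.8) + 0.339(22.1) = 11.3257
T̂_B = 0.561(5.7) + 0.439(21.5) = 12.6362
T̂_A − T̂_B = -1.3105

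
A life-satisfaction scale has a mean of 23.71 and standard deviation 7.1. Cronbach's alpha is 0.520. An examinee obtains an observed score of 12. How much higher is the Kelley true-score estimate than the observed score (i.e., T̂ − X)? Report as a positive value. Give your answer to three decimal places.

Kelley's formula gives T̂ = 0.520·12 + 0.480·23.71 = 6.240 + 11.38080 = 17.62080.
T̂ − X = 17.6208 − 12 = 5.6208 → 5.621

5.621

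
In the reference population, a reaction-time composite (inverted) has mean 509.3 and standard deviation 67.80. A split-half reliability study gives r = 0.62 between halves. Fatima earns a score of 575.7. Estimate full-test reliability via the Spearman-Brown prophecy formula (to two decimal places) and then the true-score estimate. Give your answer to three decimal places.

Spearman-Brown: ρ = 2r/(1 + r) = 2(0.62)/(1 + 0.62) = 1.240/1.62 = 0.7654 → 0.77
T̂ = 0.77(575.7) + 0.23(509.3) = 443.289 + 117.139 = 560.4280 → 560.428

560.428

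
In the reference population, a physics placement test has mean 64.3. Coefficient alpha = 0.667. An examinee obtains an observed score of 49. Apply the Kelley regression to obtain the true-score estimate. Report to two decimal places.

Weight the observed score by reliability and the mean by (1 − reliability): T̂ = 0.667·49 + 0.333·64.3 = 32.683 + 21.4119 = 54.095.

54.09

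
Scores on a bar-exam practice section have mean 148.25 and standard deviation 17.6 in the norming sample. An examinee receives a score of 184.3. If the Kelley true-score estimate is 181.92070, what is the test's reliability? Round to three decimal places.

T̂ = ρX + (1 − ρ)μ  ⇒  T̂ − μ = ρ(X − μ)
ρ = (T̂ − μ)/(X − μ) = (181.92070 − 148.25) / (184.3 − 148.25) = 33.67070 / 36.05 = 0.93400

0.934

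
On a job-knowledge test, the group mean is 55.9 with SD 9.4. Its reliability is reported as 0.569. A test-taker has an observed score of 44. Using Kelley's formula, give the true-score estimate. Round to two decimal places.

T̂ = 0.569(44) + 0.431(55.9) = 25.036 + 24.0929 = 49.129 → 49.13

49.13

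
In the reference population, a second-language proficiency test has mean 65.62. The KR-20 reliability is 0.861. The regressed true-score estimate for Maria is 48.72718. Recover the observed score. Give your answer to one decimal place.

T̂ = ρX + (1 − ρ)μ  ⇒  X = (T̂ − (1 − ρ)μ) / ρ
X = (48.72718 − 0.139 × 65.62) / 0.861 = (48.72718 − 9.12118) / 0.861 = 39.60600 / 0.861 = 46.000

46.0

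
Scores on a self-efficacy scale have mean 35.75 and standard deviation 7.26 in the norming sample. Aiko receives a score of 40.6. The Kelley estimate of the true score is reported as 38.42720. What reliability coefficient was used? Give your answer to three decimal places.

T̂ = ρX + (1 − ρ)μ  ⇒  T̂ − μ = ρ(X − μ)
ρ = (T̂ − μ)/(X − μ) = (38.42720 − 35.75) / (40.6 − 35.75) = 2.67720 / 4.85 = 0.55200

0.552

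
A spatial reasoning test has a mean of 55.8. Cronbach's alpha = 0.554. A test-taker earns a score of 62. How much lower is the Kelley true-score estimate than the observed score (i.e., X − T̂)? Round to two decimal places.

T̂ = 0.554(62) + 0.446(55.8) = 34.348 + 24.8868 = 59.2348 → 59.235
X − T̂ = 62 − 59.235 = 2.765 → 2.77

2.77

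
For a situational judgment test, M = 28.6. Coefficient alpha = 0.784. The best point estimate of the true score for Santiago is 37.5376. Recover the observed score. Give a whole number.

T̂ = ρX + (1 − ρ)μ  ⇒  X = (T̂ − (1 − ρ)μ) / ρ
X = (37.5376 − 0.216 × 28.6) / 0.784 = (37.5376 − 6.1776) / 0.784 = 31.3600 / 0.784 = 40.00

40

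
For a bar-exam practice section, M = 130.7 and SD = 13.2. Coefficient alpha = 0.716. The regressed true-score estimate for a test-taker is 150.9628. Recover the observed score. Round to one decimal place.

159.0

T̂ = ρX + (1 − ρ)μ  ⇒  X = (T̂ − (1 − ρ)μ) / ρ
X = (150.9628 − 0.284 × 130.7) / 0.716 = (150.9628 − 37.1188) / 0.716 = 113.8440 / 0.716 = 159.000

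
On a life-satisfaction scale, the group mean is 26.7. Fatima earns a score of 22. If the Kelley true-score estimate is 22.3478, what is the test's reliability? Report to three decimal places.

0.926

T̂ = ρX + (1 − ρ)μ  ⇒  T̂ − μ = ρ(X − μ)
ρ = (T̂ − μ)/(X − μ) = (22.3478 − 26.7) / (22 − 26.7) = -4.3522 / -4.7 = 0.92600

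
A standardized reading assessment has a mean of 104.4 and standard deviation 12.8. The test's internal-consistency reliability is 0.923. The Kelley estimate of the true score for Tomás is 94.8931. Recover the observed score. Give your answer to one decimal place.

94.1

T̂ = ρX + (1 − ρ)μ  ⇒  X = (T̂ − (1 − ρ)μ) / ρ
X = (94.8931 − 0.077 × 104.4) / 0.923 = (94.8931 − 8.0388) / 0.923 = 86.8543 / 0.923 = 94.100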